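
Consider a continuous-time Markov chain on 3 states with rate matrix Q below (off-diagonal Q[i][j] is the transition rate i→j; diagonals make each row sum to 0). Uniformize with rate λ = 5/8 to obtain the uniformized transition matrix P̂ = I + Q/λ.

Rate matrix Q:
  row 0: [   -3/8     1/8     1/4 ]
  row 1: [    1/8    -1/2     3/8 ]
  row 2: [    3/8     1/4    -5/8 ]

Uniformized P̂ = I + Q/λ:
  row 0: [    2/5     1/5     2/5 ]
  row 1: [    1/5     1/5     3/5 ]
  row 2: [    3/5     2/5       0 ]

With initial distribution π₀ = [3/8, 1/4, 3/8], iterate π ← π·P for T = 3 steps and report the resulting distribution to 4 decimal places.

π = [0.4150, 0.2670, 0.3180]

t=0: π = [0.3750, 0.2500, 0.3750]
t=1: π = [0.4250, 0.2750, 0.3000]
t=2: π = [0.4050, 0.2600, 0.3350]
t=3: π = [0.4150, 0.2670, 0.3180]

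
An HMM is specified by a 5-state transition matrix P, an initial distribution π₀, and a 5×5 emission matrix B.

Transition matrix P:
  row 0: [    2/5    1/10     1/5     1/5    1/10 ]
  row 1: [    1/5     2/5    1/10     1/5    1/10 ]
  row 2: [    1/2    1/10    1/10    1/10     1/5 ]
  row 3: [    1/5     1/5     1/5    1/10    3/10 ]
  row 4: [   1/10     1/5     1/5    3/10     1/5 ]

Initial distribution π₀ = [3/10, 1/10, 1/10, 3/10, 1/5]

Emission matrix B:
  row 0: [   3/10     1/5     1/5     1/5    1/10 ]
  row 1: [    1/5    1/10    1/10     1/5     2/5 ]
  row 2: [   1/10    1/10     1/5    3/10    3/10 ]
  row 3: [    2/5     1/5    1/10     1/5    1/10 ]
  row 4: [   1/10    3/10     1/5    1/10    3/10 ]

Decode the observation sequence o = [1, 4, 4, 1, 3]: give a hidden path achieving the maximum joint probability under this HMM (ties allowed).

path = [3, 4, 2, 0, 0]

t=0: δ = [6.000e-02, 1.000e-02, 1.000e-02, 6.000e-02, 6.000e-02]  (obs o_0=1)
t=1: δ = [2.400e-03, 4.800e-03, 3.600e-03, 1.800e-03, 5.400e-03]  ψ = [0, 3, 0, 4, 3]  (obs o_1=4)
t=2: δ = [1.800e-04, 7.680e-04, 3.240e-04, 1.620e-04, 3.240e-04]  ψ = [2, 1, 4, 4, 4]  (obs o_2=4)
t=3: δ = [3.240e-05, 3.072e-05, 7.680e-06, 3.072e-05, 2.304e-05]  ψ = [2, 1, 1, 1, 1]  (obs o_3=1)
t=4: δ = [2.592e-06, 2.458e-06, 1.944e-06, 1.382e-06, 9.216e-07]  ψ = [0, 1, 0, 4, 3]  (obs o_4=3)
backtrack: best end state = 0; path = [3, 4, 2, 0, 0]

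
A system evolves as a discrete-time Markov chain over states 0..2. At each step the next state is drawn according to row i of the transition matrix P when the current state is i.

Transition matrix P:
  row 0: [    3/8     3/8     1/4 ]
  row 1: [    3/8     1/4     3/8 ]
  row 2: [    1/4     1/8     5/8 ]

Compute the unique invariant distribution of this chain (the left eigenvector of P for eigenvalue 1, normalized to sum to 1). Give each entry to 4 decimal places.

π = [0.3191, 0.2340, 0.4468]

Balance equations π_j = Σ_i π_i·P[i][j]:
  π_0 = 3/8·π_0 + 3/8·π_1 + 1/4·π_2
  π_1 = 3/8·π_0 + 1/4·π_1 + 1/8·π_2
  normalize: π_0 + π_1 + π_2 = 1
Solving the linear system gives exactly π = [15/47, 11/47, 21/47].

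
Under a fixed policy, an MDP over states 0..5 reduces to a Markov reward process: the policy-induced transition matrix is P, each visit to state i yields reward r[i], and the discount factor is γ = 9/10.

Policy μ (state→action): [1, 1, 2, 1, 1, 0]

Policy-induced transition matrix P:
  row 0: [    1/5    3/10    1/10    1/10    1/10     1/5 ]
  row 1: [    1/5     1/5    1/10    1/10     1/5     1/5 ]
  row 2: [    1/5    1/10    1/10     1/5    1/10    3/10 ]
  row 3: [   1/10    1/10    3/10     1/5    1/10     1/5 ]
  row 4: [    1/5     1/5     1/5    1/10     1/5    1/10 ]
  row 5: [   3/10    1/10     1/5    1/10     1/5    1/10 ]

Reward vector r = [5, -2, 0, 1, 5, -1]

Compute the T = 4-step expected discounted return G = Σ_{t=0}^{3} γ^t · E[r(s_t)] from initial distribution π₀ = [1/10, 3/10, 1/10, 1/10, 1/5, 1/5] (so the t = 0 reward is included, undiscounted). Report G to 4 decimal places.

G = 4.2781

t=0: π = [0.1000, 0.3000, 0.1000, 0.1000, 0.2000, 0.2000], E[r] = 0.8000, γ^t·E[r] = 0.800000, running G = 0.800000
t=1: π = [0.2100, 0.1700, 0.1600, 0.1200, 0.1700, 0.1700], E[r] = 1.5100, γ^t·E[r] = 1.359000, running G = 2.159000
t=2: π = [0.2050, 0.1760, 0.1580, 0.1280, 0.1510, 0.1820], E[r] = 1.3740, γ^t·E[r] = 1.112940, running G = 3.271940
t=3: π = [0.2054, 0.1737, 0.1589, 0.1286, 0.1509, 0.1825], E[r] = 1.3802, γ^t·E[r] = 1.006166, running G = 4.278106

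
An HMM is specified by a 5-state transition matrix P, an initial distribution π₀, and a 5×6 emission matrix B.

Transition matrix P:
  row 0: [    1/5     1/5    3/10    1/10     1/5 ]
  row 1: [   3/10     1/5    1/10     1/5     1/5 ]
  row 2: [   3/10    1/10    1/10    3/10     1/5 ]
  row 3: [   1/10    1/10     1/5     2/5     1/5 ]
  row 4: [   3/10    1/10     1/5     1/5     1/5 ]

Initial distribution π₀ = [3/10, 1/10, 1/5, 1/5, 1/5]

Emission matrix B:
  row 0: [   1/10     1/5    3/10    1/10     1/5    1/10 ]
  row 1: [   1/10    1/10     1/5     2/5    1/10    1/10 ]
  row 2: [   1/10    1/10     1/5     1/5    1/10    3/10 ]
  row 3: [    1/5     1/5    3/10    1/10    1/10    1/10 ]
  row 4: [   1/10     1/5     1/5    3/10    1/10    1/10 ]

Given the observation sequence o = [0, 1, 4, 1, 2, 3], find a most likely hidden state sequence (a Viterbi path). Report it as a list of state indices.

path = [3, 3, 3, 3, 3, 4]

t=0: δ = [3.000e-02, 1.000e-02, 2.000e-02, 4.000e-02, 2.000e-02]  (obs o_0=0)
t=1: δ = [1.200e-03, 6.000e-04, 9.000e-04, 3.200e-03, 1.600e-03]  ψ = [0, 0, 0, 3, 3]  (obs o_1=1)
t=2: δ = [9.600e-05, 3.200e-05, 6.400e-05, 1.280e-04, 6.400e-05]  ψ = [4, 3, 3, 3, 3]  (obs o_2=4)
t=3: δ = [3.840e-06, 1.920e-06, 2.880e-06, 1.024e-05, 5.120e-06]  ψ = [0, 0, 0, 3, 3]  (obs o_3=1)
t=4: δ = [4.608e-07, 2.048e-07, 4.096e-07, 1.229e-06, 4.096e-07]  ψ = [4, 3, 3, 3, 3]  (obs o_4=2)
t=5: δ = [1.229e-08, 4.915e-08, 4.915e-08, 4.915e-08, 7.373e-08]  ψ = [2, 3, 3, 3, 3]  (obs o_5=3)
backtrack: best end state = 4; path = [3, 3, 3, 3, 3, 4]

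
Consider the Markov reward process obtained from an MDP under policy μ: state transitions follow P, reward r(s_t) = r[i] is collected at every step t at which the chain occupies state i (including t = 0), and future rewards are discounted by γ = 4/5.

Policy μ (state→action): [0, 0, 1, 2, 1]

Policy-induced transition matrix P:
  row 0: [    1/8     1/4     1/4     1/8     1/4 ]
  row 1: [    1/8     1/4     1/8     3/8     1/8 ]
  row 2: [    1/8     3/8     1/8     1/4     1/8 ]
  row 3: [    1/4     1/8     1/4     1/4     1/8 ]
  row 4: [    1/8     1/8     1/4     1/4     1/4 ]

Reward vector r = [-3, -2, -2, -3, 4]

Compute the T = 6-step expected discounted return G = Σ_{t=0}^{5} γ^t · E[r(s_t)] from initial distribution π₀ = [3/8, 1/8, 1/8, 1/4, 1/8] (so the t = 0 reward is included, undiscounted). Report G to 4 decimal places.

G = -5.5523

t=0: π = [0.3750, 0.1250, 0.1250, 0.2500, 0.1250], E[r] = -1.8750, γ^t·E[r] = -1.875000, running G = -1.875000
t=1: π = [0.1563, 0.2188, 0.2188, 0.2188, 0.1875], E[r] = -1.2500, γ^t·E[r] = -1.000000, running G = -2.875000
t=2: π = [0.1523, 0.2266, 0.1953, 0.2578, 0.1680], E[r] = -1.4023, γ^t·E[r] = -0.897500, running G = -3.772500
t=3: π = [0.1572, 0.2212, 0.1973, 0.2593, 0.1650], E[r] = -1.4263, γ^t·E[r] = -0.730250, running G = -4.502750
t=4: π = [0.1574, 0.2216, 0.1977, 0.2580, 0.1653], E[r] = -1.4237, γ^t·E[r] = -0.583150, running G = -5.085900
t=5: π = [0.1572, 0.2218, 0.1976, 0.2580, 0.1653], E[r] = -1.4233, γ^t·E[r] = -0.466373, running G = -5.552273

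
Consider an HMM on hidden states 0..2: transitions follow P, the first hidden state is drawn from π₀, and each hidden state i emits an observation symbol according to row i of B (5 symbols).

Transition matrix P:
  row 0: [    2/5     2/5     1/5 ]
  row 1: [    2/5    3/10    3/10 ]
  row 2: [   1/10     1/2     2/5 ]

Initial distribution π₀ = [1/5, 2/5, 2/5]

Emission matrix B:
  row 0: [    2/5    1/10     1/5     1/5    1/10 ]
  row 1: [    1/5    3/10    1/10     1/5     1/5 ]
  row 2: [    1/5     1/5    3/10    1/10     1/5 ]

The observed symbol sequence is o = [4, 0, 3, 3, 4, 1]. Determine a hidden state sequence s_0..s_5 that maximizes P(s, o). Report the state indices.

path = [1, 0, 0, 1, 2, 1]

t=0: δ = [2.000e-02, 8.000e-02, 8.000e-02]  (obs o_0=4)
t=1: δ = [1.280e-02, 8.000e-03, 6.400e-03]  ψ = [1, 2, 2]  (obs o_1=0)
t=2: δ = [1.024e-03, 1.024e-03, 2.560e-04]  ψ = [0, 0, 0]  (obs o_2=3)
t=3: δ = [8.192e-05, 8.192e-05, 3.072e-05]  ψ = [0, 0, 1]  (obs o_3=3)
t=4: δ = [3.277e-06, 6.554e-06, 4.915e-06]  ψ = [0, 0, 1]  (obs o_4=4)
t=5: δ = [2.621e-07, 7.373e-07, 3.932e-07]  ψ = [1, 2, 1]  (obs o_5=1)
backtrack: best end state = 1; path = [1, 0, 0, 1, 2, 1]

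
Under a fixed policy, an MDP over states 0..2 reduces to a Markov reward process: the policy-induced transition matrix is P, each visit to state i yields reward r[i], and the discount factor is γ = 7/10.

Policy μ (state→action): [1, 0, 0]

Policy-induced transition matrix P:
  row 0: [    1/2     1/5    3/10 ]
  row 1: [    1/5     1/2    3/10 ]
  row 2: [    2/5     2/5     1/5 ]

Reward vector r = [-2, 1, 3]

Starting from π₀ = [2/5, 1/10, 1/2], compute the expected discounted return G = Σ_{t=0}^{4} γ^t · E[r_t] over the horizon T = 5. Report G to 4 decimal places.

t=0: π = [0.4000, 0.1000, 0.5000], E[r] = 0.8000, γ^t·E[r] = 0.800000, running G = 0.800000
t=1: π = [0.4200, 0.3300, 0.2500], E[r] = 0.2400, γ^t·E[r] = 0.168000, running G = 0.968000
t=2: π = [0.3760, 0.3490, 0.2750], E[r] = 0.4220, γ^t·E[r] = 0.206780, running G = 1.174780
t=3: π = [0.3678, 0.3597, 0.2725], E[r] = 0.4416, γ^t·E[r] = 0.151469, running G = 1.326249
t=4: π = [0.3648, 0.3624, 0.2728], E[r] = 0.4510, γ^t·E[r] = 0.108280, running G = 1.434529

G = 1.4345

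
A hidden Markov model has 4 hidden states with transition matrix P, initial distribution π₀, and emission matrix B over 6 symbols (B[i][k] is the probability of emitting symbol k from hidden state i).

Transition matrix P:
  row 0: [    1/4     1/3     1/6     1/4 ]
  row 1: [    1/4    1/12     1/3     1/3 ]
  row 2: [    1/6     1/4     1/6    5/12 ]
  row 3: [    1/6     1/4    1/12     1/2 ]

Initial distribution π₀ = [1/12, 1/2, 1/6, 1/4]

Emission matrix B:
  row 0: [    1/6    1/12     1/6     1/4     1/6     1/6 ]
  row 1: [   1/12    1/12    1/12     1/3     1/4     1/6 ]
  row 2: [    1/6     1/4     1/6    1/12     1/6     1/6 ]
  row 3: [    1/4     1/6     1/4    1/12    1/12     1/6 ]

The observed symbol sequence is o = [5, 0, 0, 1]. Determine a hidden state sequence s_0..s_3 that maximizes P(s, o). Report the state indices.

path = [1, 3, 3, 3]

t=0: δ = [1.389e-02, 8.333e-02, 2.778e-02, 4.167e-02]  (obs o_0=5)
t=1: δ = [3.472e-03, 8.681e-04, 4.630e-03, 6.944e-03]  ψ = [1, 3, 1, 1]  (obs o_1=0)
t=2: δ = [1.929e-04, 1.447e-04, 1.286e-04, 8.681e-04]  ψ = [3, 3, 2, 3]  (obs o_2=0)
t=3: δ = [1.206e-05, 1.808e-05, 1.808e-05, 7.234e-05]  ψ = [3, 3, 3, 3]  (obs o_3=1)
backtrack: best end state = 3; path = [1, 3, 3, 3]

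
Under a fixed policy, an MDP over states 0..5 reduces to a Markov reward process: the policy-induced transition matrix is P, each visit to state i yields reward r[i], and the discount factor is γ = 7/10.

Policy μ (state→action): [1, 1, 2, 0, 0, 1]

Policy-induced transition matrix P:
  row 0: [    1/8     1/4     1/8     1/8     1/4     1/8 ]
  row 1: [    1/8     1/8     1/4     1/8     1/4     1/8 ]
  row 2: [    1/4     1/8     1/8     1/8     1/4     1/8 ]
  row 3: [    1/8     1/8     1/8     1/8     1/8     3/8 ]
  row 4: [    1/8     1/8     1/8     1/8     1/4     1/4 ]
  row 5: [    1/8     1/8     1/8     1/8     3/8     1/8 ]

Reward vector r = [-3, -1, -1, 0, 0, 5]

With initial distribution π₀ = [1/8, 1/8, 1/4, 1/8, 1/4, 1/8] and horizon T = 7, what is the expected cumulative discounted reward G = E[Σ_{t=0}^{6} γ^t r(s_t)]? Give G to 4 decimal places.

t=0: π = [0.1250, 0.1250, 0.2500, 0.1250, 0.2500, 0.1250], E[r] = -0.1250, γ^t·E[r] = -0.125000, running G = -0.125000
t=1: π = [0.1563, 0.1406, 0.1406, 0.1250, 0.2500, 0.1875], E[r] = 0.1875, γ^t·E[r] = 0.131250, running G = 0.006250
t=2: π = [0.1426, 0.1445, 0.1426, 0.1250, 0.2578, 0.1875], E[r] = 0.2227, γ^t·E[r] = 0.109102, running G = 0.115352
t=3: π = [0.1428, 0.1428, 0.1431, 0.1250, 0.2578, 0.1885], E[r] = 0.2280, γ^t·E[r] = 0.078213, running G = 0.193565
t=4: π = [0.1429, 0.1429, 0.1429, 0.1250, 0.2579, 0.1885], E[r] = 0.2280, γ^t·E[r] = 0.054749, running G = 0.248314
t=5: π = [0.1429, 0.1429, 0.1429, 0.1250, 0.2579, 0.1885], E[r] = 0.2282, γ^t·E[r] = 0.038349, running G = 0.286663
t=6: π = [0.1429, 0.1429, 0.1429, 0.1250, 0.2579, 0.1885], E[r] = 0.2282, γ^t·E[r] = 0.026844, running G = 0.313508

G = 0.3135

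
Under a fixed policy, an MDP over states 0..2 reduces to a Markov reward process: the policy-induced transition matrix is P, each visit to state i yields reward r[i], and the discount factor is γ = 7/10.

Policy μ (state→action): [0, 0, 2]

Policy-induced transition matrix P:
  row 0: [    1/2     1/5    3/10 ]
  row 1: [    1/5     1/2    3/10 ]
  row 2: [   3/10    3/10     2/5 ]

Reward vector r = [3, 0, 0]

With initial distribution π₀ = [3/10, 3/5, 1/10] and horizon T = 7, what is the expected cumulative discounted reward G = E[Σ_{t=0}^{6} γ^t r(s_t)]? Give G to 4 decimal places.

G = 2.8656

t=0: π = [0.3000, 0.6000, 0.1000], E[r] = 0.9000, γ^t·E[r] = 0.900000, running G = 0.900000
t=1: π = [0.3000, 0.3900, 0.3100], E[r] = 0.9000, γ^t·E[r] = 0.630000, running G = 1.530000
t=2: π = [0.3210, 0.3480, 0.3310], E[r] = 0.9630, γ^t·E[r] = 0.471870, running G = 2.001870
t=3: π = [0.3294, 0.3375, 0.3331], E[r] = 0.9882, γ^t·E[r] = 0.338953, running G = 2.340823
t=4: π = [0.3321, 0.3346, 0.3333], E[r] = 0.9964, γ^t·E[r] = 0.239233, running G = 2.580056
t=5: π = [0.3330, 0.3337, 0.3333], E[r] = 0.9989, γ^t·E[r] = 0.167887, running G = 2.747943
t=6: π = [0.3332, 0.3334, 0.3333], E[r] = 0.9997, γ^t·E[r] = 0.117610, running G = 2.865553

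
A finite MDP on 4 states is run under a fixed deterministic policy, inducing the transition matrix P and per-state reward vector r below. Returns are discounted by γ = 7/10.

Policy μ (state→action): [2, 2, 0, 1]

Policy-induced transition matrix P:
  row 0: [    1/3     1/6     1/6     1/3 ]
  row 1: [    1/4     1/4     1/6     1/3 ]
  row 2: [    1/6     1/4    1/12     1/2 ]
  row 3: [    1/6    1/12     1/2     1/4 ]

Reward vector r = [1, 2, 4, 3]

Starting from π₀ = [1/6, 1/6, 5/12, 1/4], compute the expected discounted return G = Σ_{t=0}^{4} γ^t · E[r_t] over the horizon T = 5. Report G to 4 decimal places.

G = 7.5938

t=0: π = [0.1667, 0.1667, 0.4167, 0.2500], E[r] = 2.9167, γ^t·E[r] = 2.916667, running G = 2.916667
t=1: π = [0.2083, 0.1944, 0.2153, 0.3819], E[r] = 2.6042, γ^t·E[r] = 1.822917, running G = 4.739583
t=2: π = [0.2176, 0.1690, 0.2760, 0.3374], E[r] = 2.6719, γ^t·E[r] = 1.309219, running G = 6.048802
t=3: π = [0.2170, 0.1756, 0.2561, 0.3512], E[r] = 2.6465, γ^t·E[r] = 0.907736, running G = 6.956538
t=4: π = [0.2175, 0.1734, 0.2624, 0.3468], E[r] = 2.6541, γ^t·E[r] = 0.637244, running G = 7.593782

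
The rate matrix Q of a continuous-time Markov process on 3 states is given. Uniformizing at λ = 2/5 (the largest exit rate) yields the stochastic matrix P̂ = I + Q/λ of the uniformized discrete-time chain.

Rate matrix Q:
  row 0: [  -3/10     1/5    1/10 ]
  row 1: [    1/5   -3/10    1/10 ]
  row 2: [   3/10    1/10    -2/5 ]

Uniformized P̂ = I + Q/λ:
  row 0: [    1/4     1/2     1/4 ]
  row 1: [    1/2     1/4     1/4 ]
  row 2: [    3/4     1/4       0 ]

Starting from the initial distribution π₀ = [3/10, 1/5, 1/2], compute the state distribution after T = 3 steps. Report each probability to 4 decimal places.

t=0: π = [0.3000, 0.2000, 0.5000]
t=1: π = [0.5500, 0.3250, 0.1250]
t=2: π = [0.3938, 0.3875, 0.2188]
t=3: π = [0.4563, 0.3484, 0.1953]

π = [0.4563, 0.3484, 0.1953]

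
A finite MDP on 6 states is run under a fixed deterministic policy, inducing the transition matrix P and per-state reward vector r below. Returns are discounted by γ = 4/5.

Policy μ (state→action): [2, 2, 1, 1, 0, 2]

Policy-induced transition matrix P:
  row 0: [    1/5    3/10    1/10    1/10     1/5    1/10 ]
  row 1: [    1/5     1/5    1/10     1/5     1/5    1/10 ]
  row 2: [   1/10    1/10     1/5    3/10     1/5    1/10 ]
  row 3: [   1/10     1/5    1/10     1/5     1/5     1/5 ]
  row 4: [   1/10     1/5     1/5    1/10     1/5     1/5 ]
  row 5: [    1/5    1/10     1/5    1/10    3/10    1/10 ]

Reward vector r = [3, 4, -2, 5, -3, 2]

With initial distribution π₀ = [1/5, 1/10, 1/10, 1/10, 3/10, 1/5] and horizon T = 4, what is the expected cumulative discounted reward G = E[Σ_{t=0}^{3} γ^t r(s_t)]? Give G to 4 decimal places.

t=0: π = [0.2000, 0.1000, 0.1000, 0.1000, 0.3000, 0.2000], E[r] = 0.8000, γ^t·E[r] = 0.800000, running G = 0.800000
t=1: π = [0.1500, 0.1900, 0.1600, 0.1400, 0.2200, 0.1400], E[r] = 1.2100, γ^t·E[r] = 0.968000, running G = 1.768000
t=2: π = [0.1480, 0.1850, 0.1520, 0.1650, 0.2140, 0.1360], E[r] = 1.3350, γ^t·E[r] = 0.854400, running G = 2.622400
t=3: π = [0.1469, 0.1860, 0.1502, 0.1654, 0.2136, 0.1379], E[r] = 1.3463, γ^t·E[r] = 0.689306, running G = 3.311706

G = 3.3117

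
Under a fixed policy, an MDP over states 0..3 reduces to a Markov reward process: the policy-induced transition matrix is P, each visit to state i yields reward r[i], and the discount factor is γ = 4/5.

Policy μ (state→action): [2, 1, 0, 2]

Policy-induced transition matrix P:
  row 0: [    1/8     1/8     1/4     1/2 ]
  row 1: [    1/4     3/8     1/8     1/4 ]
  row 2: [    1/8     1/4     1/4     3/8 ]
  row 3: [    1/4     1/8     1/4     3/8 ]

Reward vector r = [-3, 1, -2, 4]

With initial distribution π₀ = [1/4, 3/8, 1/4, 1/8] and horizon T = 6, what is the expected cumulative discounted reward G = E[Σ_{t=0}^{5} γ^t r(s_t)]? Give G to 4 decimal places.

G = 1.4345

t=0: π = [0.2500, 0.3750, 0.2500, 0.1250], E[r] = -0.3750, γ^t·E[r] = -0.375000, running G = -0.375000
t=1: π = [0.1875, 0.2500, 0.2031, 0.3594], E[r] = 0.7188, γ^t·E[r] = 0.575000, running G = 0.200000
t=2: π = [0.2012, 0.2129, 0.2188, 0.3672], E[r] = 0.6406, γ^t·E[r] = 0.410000, running G = 0.610000
t=3: π = [0.1975, 0.2056, 0.2234, 0.3735], E[r] = 0.6604, γ^t·E[r] = 0.338125, running G = 0.948125
t=4: π = [0.1974, 0.2043, 0.2243, 0.3740], E[r] = 0.6595, γ^t·E[r] = 0.270138, running G = 1.218263
t=5: π = [0.1973, 0.2041, 0.2245, 0.3741], E[r] = 0.6599, γ^t·E[r] = 0.216225, running G = 1.434488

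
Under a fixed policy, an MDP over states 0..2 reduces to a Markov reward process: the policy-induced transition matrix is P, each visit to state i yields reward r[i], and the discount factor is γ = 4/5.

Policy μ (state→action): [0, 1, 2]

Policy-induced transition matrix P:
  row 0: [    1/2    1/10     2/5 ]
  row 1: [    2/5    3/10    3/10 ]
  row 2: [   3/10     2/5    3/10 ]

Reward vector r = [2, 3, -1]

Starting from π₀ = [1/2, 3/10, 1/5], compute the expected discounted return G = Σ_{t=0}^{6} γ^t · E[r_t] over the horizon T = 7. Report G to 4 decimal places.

G = 5.2768

t=0: π = [0.5000, 0.3000, 0.2000], E[r] = 1.7000, γ^t·E[r] = 1.700000, running G = 1.700000
t=1: π = [0.4300, 0.2200, 0.3500], E[r] = 1.1700, γ^t·E[r] = 0.936000, running G = 2.636000
t=2: π = [0.4080, 0.2490, 0.3430], E[r] = 1.2200, γ^t·E[r] = 0.780800, running G = 3.416800
t=3: π = [0.4065, 0.2527, 0.3408], E[r] = 1.2303, γ^t·E[r] = 0.629914, running G = 4.046714
t=4: π = [0.4066, 0.2528, 0.3407], E[r] = 1.2308, γ^t·E[r] = 0.504148, running G = 4.550862
t=5: π = [0.4066, 0.2528, 0.3407], E[r] = 1.2308, γ^t·E[r] = 0.403302, running G = 4.954164
t=6: π = [0.4066, 0.2527, 0.3407], E[r] = 1.2308, γ^t·E[r] = 0.322639, running G = 5.276802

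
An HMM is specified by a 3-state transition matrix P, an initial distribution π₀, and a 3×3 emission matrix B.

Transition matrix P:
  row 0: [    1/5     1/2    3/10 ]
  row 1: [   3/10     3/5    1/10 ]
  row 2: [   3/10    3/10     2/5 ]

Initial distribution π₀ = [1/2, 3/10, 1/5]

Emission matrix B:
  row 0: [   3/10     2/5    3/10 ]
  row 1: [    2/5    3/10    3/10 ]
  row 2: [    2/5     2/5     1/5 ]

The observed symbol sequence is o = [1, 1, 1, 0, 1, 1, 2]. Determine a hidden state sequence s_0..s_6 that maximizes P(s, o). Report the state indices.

path = [0, 1, 1, 1, 1, 1, 1]

t=0: δ = [2.000e-01, 9.000e-02, 8.000e-02]  (obs o_0=1)
t=1: δ = [1.600e-02, 3.000e-02, 2.400e-02]  ψ = [0, 0, 0]  (obs o_1=1)
t=2: δ = [3.600e-03, 5.400e-03, 3.840e-03]  ψ = [1, 1, 2]  (obs o_2=1)
t=3: δ = [4.860e-04, 1.296e-03, 6.144e-04]  ψ = [1, 1, 2]  (obs o_3=0)
t=4: δ = [1.555e-04, 2.333e-04, 9.830e-05]  ψ = [1, 1, 2]  (obs o_4=1)
t=5: δ = [2.799e-05, 4.199e-05, 1.866e-05]  ψ = [1, 1, 0]  (obs o_5=1)
t=6: δ = [3.779e-06, 7.558e-06, 1.680e-06]  ψ = [1, 1, 0]  (obs o_6=2)
backtrack: best end state = 1; path = [0, 1, 1, 1, 1, 1, 1]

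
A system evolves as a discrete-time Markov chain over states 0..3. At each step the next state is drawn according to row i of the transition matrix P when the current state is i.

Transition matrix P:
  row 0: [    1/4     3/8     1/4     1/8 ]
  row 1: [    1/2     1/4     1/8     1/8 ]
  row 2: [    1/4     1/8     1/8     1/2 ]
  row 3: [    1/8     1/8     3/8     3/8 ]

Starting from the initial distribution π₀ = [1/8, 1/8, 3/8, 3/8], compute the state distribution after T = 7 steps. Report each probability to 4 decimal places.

t=0: π = [0.1250, 0.1250, 0.3750, 0.3750]
t=1: π = [0.2344, 0.1719, 0.2344, 0.3594]
t=2: π = [0.2480, 0.2051, 0.2441, 0.3027]
t=3: π = [0.2634, 0.2126, 0.2317, 0.2922]
t=4: π = [0.2666, 0.2174, 0.2310, 0.2849]
t=5: π = [0.2687, 0.2188, 0.2296, 0.2829]
t=6: π = [0.2694, 0.2195, 0.2293, 0.2818]
t=7: π = [0.2697, 0.2198, 0.2291, 0.2814]

π = [0.2697, 0.2198, 0.2291, 0.2814]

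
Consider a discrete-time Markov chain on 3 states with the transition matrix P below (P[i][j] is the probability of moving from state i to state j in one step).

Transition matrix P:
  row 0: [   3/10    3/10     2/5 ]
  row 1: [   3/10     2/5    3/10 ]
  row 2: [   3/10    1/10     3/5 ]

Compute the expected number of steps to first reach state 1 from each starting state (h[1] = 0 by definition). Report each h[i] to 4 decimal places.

h = [5.0000, 0.0000, 6.2500]

First-step conditioning: h[1] = 0; for i ≠ 1, h[i] = 1 + Σ_k P[i][k]·h[k].
  h[0] = 1 + 3/10·h[0] + 2/5·h[2]
  h[2] = 1 + 3/10·h[0] + 3/5·h[2]
Solving the 2×2 linear system over states ≠ 1 gives exactly h = [5, 0, 25/4] (h[1] = 0 is the target).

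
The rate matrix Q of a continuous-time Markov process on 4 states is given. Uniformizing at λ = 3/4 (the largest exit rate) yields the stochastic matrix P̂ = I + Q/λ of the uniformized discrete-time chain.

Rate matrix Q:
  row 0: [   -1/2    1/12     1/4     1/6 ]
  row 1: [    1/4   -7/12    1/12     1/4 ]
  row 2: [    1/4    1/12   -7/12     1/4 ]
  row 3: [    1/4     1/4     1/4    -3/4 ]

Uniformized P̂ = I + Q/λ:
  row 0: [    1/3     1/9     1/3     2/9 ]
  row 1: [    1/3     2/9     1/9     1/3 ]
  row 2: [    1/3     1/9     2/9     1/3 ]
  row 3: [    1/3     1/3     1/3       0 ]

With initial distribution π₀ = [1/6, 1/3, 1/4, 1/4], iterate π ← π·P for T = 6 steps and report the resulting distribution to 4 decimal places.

π = [0.3333, 0.1806, 0.2639, 0.2222]

t=0: π = [0.1667, 0.3333, 0.2500, 0.2500]
t=1: π = [0.3333, 0.2037, 0.2315, 0.2315]
t=2: π = [0.3333, 0.1852, 0.2623, 0.2191]
t=3: π = [0.3333, 0.1804, 0.2630, 0.2233]
t=4: π = [0.3333, 0.1808, 0.2640, 0.2219]
t=5: π = [0.3333, 0.1805, 0.2638, 0.2223]
t=6: π = [0.3333, 0.1806, 0.2639, 0.2222]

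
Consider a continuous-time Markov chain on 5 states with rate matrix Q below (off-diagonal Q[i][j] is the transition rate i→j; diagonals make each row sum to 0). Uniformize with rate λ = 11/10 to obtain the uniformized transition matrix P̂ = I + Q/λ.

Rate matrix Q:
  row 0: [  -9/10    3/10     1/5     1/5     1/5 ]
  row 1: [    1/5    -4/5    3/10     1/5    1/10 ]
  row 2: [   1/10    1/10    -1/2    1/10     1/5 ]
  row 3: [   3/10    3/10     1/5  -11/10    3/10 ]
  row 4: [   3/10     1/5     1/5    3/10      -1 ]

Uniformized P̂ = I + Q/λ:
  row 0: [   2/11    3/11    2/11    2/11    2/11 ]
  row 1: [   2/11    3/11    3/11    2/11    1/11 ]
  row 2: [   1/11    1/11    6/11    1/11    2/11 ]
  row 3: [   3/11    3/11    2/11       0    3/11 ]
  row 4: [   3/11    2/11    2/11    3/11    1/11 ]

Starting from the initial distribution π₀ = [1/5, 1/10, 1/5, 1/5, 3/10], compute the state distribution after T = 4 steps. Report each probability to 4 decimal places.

π = [0.1814, 0.2019, 0.3127, 0.1423, 0.1616]

t=0: π = [0.2000, 0.1000, 0.2000, 0.2000, 0.3000]
t=1: π = [0.2091, 0.2091, 0.2636, 0.1545, 0.1636]
t=2: π = [0.1868, 0.2099, 0.2967, 0.1446, 0.1620]
t=3: π = [0.1827, 0.2041, 0.3088, 0.1433, 0.1612]
t=4: π = [0.1814, 0.2019, 0.3127, 0.1423, 0.1616]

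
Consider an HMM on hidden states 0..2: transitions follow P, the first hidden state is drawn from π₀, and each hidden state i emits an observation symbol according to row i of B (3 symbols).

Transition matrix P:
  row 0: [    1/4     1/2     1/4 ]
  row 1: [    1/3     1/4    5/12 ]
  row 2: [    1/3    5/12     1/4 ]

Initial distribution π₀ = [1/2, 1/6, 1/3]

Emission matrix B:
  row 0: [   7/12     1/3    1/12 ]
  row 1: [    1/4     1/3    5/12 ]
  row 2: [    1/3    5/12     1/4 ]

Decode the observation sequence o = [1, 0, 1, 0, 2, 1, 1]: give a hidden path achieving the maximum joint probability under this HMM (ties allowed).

t=0: δ = [1.667e-01, 5.556e-02, 1.389e-01]  (obs o_0=1)
t=1: δ = [2.701e-02, 2.083e-02, 1.389e-02]  ψ = [2, 0, 0]  (obs o_1=0)
t=2: δ = [2.315e-03, 4.501e-03, 3.617e-03]  ψ = [1, 0, 1]  (obs o_2=1)
t=3: δ = [8.752e-04, 3.768e-04, 6.251e-04]  ψ = [1, 2, 1]  (obs o_3=0)
t=4: δ = [1.823e-05, 1.823e-04, 5.470e-05]  ψ = [0, 0, 0]  (obs o_4=2)
t=5: δ = [2.026e-05, 1.519e-05, 3.166e-05]  ψ = [1, 1, 1]  (obs o_5=1)
t=6: δ = [3.517e-06, 4.397e-06, 3.297e-06]  ψ = [2, 2, 2]  (obs o_6=1)
backtrack: best end state = 1; path = [2, 0, 1, 0, 1, 2, 1]

path = [2, 0, 1, 0, 1, 2, 1]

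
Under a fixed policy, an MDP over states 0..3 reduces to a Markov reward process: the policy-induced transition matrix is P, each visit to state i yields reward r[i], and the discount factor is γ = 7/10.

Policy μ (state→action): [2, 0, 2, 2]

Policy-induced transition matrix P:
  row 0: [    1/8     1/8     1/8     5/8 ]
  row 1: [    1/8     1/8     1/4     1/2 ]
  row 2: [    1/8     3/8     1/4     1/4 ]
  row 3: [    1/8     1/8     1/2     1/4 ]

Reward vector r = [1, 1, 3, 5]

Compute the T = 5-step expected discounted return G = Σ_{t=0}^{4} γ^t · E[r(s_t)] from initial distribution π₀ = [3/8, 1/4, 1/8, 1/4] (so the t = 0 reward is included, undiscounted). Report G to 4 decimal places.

t=0: π = [0.3750, 0.2500, 0.1250, 0.2500], E[r] = 2.2500, γ^t·E[r] = 2.250000, running G = 2.250000
t=1: π = [0.1250, 0.1563, 0.2656, 0.4531], E[r] = 3.3438, γ^t·E[r] = 2.340625, running G = 4.590625
t=2: π = [0.1250, 0.1914, 0.3477, 0.3359], E[r] = 3.0391, γ^t·E[r] = 1.489141, running G = 6.079766
t=3: π = [0.1250, 0.2119, 0.3184, 0.3447], E[r] = 3.0156, γ^t·E[r] = 1.034359, running G = 7.114125
t=4: π = [0.1250, 0.2046, 0.3206, 0.3499], E[r] = 3.0405, γ^t·E[r] = 0.730031, running G = 7.844156

G = 7.8442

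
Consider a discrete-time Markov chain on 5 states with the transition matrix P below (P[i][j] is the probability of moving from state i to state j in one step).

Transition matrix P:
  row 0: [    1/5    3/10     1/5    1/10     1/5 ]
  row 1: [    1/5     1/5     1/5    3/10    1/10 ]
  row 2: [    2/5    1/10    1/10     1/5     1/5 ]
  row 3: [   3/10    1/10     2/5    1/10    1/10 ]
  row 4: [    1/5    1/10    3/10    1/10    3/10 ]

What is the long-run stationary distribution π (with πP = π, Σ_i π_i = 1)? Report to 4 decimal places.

π = [0.2611, 0.1691, 0.2272, 0.1565, 0.1860]

Balance equations π_j = Σ_i π_i·P[i][j]:
  π_0 = 1/5·π_0 + 1/5·π_1 + 2/5·π_2 + 3/10·π_3 + 1/5·π_4
  π_1 = 3/10·π_0 + 1/5·π_1 + 1/10·π_2 + 1/10·π_3 + 1/10·π_4
  π_2 = 1/5·π_0 + 1/5·π_1 + 1/10·π_2 + 2/5·π_3 + 3/10·π_4
  π_3 = 1/10·π_0 + 3/10·π_1 + 1/5·π_2 + 1/10·π_3 + 1/10·π_4
  normalize: π_0 + π_1 + π_2 + π_3 + π_4 = 1
Solving the linear system gives exactly π = [406/1555, 263/1555, 2473/10885, 1704/10885, 405/2177].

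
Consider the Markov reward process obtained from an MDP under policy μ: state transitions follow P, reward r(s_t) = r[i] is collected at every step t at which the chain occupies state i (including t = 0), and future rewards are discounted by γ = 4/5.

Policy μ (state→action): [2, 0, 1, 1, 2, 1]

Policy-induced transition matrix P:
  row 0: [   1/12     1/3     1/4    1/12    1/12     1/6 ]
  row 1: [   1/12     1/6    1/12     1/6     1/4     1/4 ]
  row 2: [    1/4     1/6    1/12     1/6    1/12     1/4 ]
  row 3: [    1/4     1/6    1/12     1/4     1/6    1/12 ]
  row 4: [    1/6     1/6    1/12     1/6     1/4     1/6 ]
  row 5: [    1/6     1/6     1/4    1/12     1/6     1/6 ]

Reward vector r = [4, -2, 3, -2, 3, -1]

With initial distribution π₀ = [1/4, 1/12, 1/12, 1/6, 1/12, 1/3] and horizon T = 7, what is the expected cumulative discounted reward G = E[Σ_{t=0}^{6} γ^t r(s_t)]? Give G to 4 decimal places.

t=0: π = [0.2500, 0.0833, 0.0833, 0.1667, 0.0833, 0.3333], E[r] = 0.6667, γ^t·E[r] = 0.666667, running G = 0.666667
t=1: π = [0.1597, 0.2083, 0.1806, 0.1319, 0.1528, 0.1667], E[r] = 0.7917, γ^t·E[r] = 0.633333, running G = 1.300000
t=2: π = [0.1620, 0.1933, 0.1377, 0.1505, 0.1684, 0.1881], E[r] = 0.6910, γ^t·E[r] = 0.442222, running G = 1.742222
t=3: π = [0.1611, 0.1937, 0.1417, 0.1500, 0.1718, 0.1817], E[r] = 0.7157, γ^t·E[r] = 0.366444, running G = 2.108667
t=4: π = [0.1614, 0.1935, 0.1405, 0.1506, 0.1719, 0.1821], E[r] = 0.7124, γ^t·E[r] = 0.291796, running G = 2.400463
t=5: π = [0.1613, 0.1936, 0.1406, 0.1506, 0.1720, 0.1819], E[r] = 0.7128, γ^t·E[r] = 0.233557, running G = 2.634020
t=6: π = [0.1614, 0.1936, 0.1405, 0.1506, 0.1720, 0.1820], E[r] = 0.7127, γ^t·E[r] = 0.186823, running G = 2.820842

G = 2.8208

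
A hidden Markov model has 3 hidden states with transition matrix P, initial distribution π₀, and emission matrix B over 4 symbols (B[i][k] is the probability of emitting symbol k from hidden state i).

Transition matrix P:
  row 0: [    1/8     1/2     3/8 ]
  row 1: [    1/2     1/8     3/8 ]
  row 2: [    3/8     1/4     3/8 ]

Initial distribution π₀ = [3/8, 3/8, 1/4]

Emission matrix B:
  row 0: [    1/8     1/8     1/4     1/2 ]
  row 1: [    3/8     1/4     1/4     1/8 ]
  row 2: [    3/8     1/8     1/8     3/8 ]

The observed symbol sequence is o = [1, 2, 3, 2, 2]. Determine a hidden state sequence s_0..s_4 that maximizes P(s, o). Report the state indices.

path = [0, 1, 0, 1, 0]

t=0: δ = [4.688e-02, 9.375e-02, 3.125e-02]  (obs o_0=1)
t=1: δ = [1.172e-02, 5.859e-03, 4.395e-03]  ψ = [1, 0, 1]  (obs o_1=2)
t=2: δ = [1.465e-03, 7.324e-04, 1.648e-03]  ψ = [1, 0, 0]  (obs o_2=3)
t=3: δ = [1.545e-04, 1.831e-04, 7.725e-05]  ψ = [2, 0, 2]  (obs o_3=2)
t=4: δ = [2.289e-05, 1.931e-05, 8.583e-06]  ψ = [1, 0, 1]  (obs o_4=2)
backtrack: best end state = 0; path = [0, 1, 0, 1, 0]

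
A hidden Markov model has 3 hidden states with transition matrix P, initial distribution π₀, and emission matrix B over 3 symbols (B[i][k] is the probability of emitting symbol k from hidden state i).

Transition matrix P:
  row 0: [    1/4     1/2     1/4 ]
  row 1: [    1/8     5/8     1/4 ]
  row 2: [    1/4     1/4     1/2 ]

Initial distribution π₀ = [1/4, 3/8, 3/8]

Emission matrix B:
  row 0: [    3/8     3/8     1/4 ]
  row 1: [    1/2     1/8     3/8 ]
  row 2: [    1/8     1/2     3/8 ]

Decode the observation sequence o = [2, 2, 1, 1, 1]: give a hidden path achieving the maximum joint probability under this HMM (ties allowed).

t=0: δ = [6.250e-02, 1.406e-01, 1.406e-01]  (obs o_0=2)
t=1: δ = [8.789e-03, 3.296e-02, 2.637e-02]  ψ = [2, 1, 2]  (obs o_1=2)
t=2: δ = [2.472e-03, 2.575e-03, 6.592e-03]  ψ = [2, 1, 2]  (obs o_2=1)
t=3: δ = [6.180e-04, 2.060e-04, 1.648e-03]  ψ = [2, 2, 2]  (obs o_3=1)
t=4: δ = [1.545e-04, 5.150e-05, 4.120e-04]  ψ = [2, 2, 2]  (obs o_4=1)
backtrack: best end state = 2; path = [2, 2, 2, 2, 2]

path = [2, 2, 2, 2, 2]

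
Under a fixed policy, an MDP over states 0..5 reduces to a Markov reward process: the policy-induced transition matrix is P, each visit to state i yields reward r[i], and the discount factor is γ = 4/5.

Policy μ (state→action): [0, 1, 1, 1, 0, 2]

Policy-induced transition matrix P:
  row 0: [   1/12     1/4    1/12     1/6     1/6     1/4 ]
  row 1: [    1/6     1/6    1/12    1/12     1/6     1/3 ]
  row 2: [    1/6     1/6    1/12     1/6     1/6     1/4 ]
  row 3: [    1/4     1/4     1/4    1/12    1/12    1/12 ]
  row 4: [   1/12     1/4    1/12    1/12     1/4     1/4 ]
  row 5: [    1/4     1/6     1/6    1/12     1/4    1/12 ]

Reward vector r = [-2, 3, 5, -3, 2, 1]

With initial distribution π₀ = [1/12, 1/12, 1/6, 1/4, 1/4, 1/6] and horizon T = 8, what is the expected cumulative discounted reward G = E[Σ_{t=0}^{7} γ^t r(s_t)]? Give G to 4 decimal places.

t=0: π = [0.0833, 0.0833, 0.1667, 0.2500, 0.2500, 0.1667], E[r] = 0.8333, γ^t·E[r] = 0.833333, running G = 0.833333
t=1: π = [0.1736, 0.2153, 0.1389, 0.1042, 0.1806, 0.1875], E[r] = 1.2292, γ^t·E[r] = 0.983333, running G = 1.816667
t=2: π = [0.1615, 0.2049, 0.1163, 0.1094, 0.1887, 0.2193], E[r] = 1.1418, γ^t·E[r] = 0.730741, running G = 2.547407
t=3: π = [0.1649, 0.2050, 0.1198, 0.1065, 0.1916, 0.2123], E[r] = 1.1603, γ^t·E[r] = 0.594049, running G = 3.141457
t=4: π = [0.1635, 0.2052, 0.1188, 0.1071, 0.1914, 0.2140], E[r] = 1.1582, γ^t·E[r] = 0.474395, running G = 3.615852
t=5: π = [0.1638, 0.2052, 0.1190, 0.1069, 0.1915, 0.2136], E[r] = 1.1589, γ^t·E[r] = 0.379764, running G = 3.995616
t=6: π = [0.1638, 0.2052, 0.1189, 0.1069, 0.1915, 0.2137], E[r] = 1.1588, γ^t·E[r] = 0.303767, running G = 4.299383
t=7: π = [0.1638, 0.2052, 0.1190, 0.1069, 0.1915, 0.2137], E[r] = 1.1588, γ^t·E[r] = 0.243024, running G = 4.542406

G = 4.5424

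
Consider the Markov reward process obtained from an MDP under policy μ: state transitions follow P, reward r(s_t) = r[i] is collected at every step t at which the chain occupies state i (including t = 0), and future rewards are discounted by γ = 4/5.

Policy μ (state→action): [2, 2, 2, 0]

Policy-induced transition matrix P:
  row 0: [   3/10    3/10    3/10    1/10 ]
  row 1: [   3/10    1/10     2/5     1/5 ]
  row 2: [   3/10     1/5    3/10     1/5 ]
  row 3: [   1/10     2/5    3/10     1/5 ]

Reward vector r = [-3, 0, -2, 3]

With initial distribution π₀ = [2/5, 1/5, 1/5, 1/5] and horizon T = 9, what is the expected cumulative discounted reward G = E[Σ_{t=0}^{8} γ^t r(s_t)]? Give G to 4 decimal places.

G = -4.0930

t=0: π = [0.4000, 0.2000, 0.2000, 0.2000], E[r] = -1.0000, γ^t·E[r] = -1.000000, running G = -1.000000
t=1: π = [0.2600, 0.2600, 0.3200, 0.1600], E[r] = -0.9400, γ^t·E[r] = -0.752000, running G = -1.752000
t=2: π = [0.2680, 0.2320, 0.3260, 0.1740], E[r] = -0.9340, γ^t·E[r] = -0.597760, running G = -2.349760
t=3: π = [0.2652, 0.2384, 0.3232, 0.1732], E[r] = -0.9224, γ^t·E[r] = -0.472269, running G = -2.822029
t=4: π = [0.2654, 0.2373, 0.3238, 0.1735], E[r] = -0.9233, γ^t·E[r] = -0.378192, running G = -3.200221
t=5: π = [0.2653, 0.2375, 0.3237, 0.1735], E[r] = -0.9230, γ^t·E[r] = -0.302443, running G = -3.502664
t=6: π = [0.2653, 0.2375, 0.3238, 0.1735], E[r] = -0.9230, γ^t·E[r] = -0.241962, running G = -3.744626
t=7: π = [0.2653, 0.2375, 0.3237, 0.1735], E[r] = -0.9230, γ^t·E[r] = -0.193568, running G = -3.938195
t=8: π = [0.2653, 0.2375, 0.3237, 0.1735], E[r] = -0.9230, γ^t·E[r] = -0.154855, running G = -4.093049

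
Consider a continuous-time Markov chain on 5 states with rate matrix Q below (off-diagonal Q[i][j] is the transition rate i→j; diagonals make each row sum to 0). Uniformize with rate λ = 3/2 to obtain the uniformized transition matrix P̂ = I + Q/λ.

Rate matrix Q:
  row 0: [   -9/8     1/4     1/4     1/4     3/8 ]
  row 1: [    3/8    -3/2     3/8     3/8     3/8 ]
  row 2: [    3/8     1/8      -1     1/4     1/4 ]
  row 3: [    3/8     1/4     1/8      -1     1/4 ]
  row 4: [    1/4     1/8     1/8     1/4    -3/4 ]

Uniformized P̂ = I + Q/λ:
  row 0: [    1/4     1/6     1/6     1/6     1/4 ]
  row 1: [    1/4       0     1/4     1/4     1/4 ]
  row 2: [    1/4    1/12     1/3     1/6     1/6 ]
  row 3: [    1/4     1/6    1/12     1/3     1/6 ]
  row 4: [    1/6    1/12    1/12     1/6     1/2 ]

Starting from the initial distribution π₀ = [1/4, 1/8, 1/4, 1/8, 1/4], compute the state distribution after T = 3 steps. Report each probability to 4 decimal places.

t=0: π = [0.2500, 0.1250, 0.2500, 0.1250, 0.2500]
t=1: π = [0.2292, 0.1042, 0.1875, 0.1979, 0.2813]
t=2: π = [0.2266, 0.1102, 0.1667, 0.2083, 0.2882]
t=3: π = [0.2260, 0.1104, 0.1623, 0.2106, 0.2908]

π = [0.2260, 0.1104, 0.1623, 0.2106, 0.2908]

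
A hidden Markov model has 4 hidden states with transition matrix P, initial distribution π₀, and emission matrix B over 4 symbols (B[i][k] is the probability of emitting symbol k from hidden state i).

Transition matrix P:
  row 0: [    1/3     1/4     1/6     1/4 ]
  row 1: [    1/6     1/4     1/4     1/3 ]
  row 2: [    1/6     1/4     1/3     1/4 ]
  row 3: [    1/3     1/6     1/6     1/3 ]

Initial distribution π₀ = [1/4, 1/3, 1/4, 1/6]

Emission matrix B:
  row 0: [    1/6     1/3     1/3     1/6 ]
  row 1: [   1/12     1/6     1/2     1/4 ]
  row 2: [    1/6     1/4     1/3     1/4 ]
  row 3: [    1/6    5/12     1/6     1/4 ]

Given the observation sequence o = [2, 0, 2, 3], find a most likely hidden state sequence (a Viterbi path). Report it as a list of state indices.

t=0: δ = [8.333e-02, 1.667e-01, 8.333e-02, 2.778e-02]  (obs o_0=2)
t=1: δ = [4.630e-03, 3.472e-03, 6.944e-03, 9.259e-03]  ψ = [0, 1, 1, 1]  (obs o_1=0)
t=2: δ = [1.029e-03, 8.681e-04, 7.716e-04, 5.144e-04]  ψ = [3, 2, 2, 3]  (obs o_2=2)
t=3: δ = [5.716e-05, 6.430e-05, 6.430e-05, 7.234e-05]  ψ = [0, 0, 2, 1]  (obs o_3=3)
backtrack: best end state = 3; path = [1, 2, 1, 3]

path = [1, 2, 1, 3]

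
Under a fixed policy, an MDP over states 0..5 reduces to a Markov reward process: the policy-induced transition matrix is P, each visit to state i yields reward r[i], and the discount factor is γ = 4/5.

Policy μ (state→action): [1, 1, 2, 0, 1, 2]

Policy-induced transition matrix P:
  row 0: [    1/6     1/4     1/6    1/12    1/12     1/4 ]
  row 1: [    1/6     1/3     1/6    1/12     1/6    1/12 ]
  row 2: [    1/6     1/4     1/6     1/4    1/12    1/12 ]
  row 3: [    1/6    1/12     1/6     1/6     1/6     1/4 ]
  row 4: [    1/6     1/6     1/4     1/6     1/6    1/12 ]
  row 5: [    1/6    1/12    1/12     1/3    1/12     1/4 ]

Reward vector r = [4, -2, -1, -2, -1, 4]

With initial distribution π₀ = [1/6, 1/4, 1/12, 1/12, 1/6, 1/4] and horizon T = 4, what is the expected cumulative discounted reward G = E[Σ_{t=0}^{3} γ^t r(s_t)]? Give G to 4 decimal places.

G = 1.3255

t=0: π = [0.1667, 0.2500, 0.0833, 0.0833, 0.1667, 0.2500], E[r] = 0.7500, γ^t·E[r] = 0.750000, running G = 0.750000
t=1: π = [0.1667, 0.2014, 0.1597, 0.1806, 0.1250, 0.1667], E[r] = 0.2847, γ^t·E[r] = 0.227778, running G = 0.977778
t=2: π = [0.1667, 0.1985, 0.1632, 0.1771, 0.1256, 0.1690], E[r] = 0.3027, γ^t·E[r] = 0.193704, running G = 1.171481
t=3: π = [0.1667, 0.1984, 0.1630, 0.1780, 0.1251, 0.1688], E[r] = 0.3009, γ^t·E[r] = 0.154049, running G = 1.325531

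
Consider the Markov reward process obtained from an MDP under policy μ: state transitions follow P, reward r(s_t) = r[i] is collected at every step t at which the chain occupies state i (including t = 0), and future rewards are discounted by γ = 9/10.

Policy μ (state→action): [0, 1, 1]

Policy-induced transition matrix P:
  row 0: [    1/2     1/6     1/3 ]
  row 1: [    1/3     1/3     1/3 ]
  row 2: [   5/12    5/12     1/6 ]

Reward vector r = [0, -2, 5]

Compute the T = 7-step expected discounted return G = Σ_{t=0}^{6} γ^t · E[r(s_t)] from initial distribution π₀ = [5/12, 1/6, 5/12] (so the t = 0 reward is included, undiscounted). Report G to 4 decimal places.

G = 5.2609

t=0: π = [0.4167, 0.1667, 0.4167], E[r] = 1.7500, γ^t·E[r] = 1.750000, running G = 1.750000
t=1: π = [0.4375, 0.2986, 0.2639], E[r] = 0.7222, γ^t·E[r] = 0.650000, running G = 2.400000
t=2: π = [0.4282, 0.2824, 0.2894], E[r] = 0.8819, γ^t·E[r] = 0.714375, running G = 3.114375
t=3: π = [0.4288, 0.2861, 0.2851], E[r] = 0.8534, γ^t·E[r] = 0.622125, running G = 3.736500
t=4: π = [0.4286, 0.2856, 0.2858], E[r] = 0.8578, γ^t·E[r] = 0.562823, running G = 4.299323
t=5: π = [0.4286, 0.2857, 0.2857], E[r] = 0.8570, γ^t·E[r] = 0.506073, running G = 4.805396
t=6: π = [0.4286, 0.2857, 0.2857], E[r] = 0.8572, γ^t·E[r] = 0.455531, running G = 5.260927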